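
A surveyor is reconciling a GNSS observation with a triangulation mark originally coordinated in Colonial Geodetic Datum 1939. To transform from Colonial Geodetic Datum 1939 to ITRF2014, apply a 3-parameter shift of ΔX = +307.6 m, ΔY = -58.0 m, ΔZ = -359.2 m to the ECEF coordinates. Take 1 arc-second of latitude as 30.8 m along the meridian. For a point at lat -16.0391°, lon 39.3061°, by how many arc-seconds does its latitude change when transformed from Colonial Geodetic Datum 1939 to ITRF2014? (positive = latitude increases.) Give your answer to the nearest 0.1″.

sin φ = -0.276293, cos φ = 0.961073, sin λ = 0.633463, cos λ = 0.773773.
North component: ΔN = −sin φ cos λ·ΔX − sin φ sin λ·ΔY + cos φ·ΔZ = −(-0.276293)(0.773773)(307.6) − (-0.276293)(0.633463)(-58.0) + (0.961073)(-359.2) = -289.61 m.
1° of latitude spans 3600 × 30.80 = 110880 m, so Δφ = -289.61 / 110880 × 3600 = -9.403″.

Δφ = -9.4″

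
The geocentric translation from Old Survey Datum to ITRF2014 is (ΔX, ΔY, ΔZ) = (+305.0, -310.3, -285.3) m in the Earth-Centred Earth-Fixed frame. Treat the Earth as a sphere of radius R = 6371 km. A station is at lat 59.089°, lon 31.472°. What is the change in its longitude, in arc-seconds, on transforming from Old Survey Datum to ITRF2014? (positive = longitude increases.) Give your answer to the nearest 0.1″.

sin φ = 0.857966, cos φ = 0.513706, sin λ = 0.522082, cos λ = 0.852895.
East component: ΔE = −sin λ·ΔX + cos λ·ΔY = −(0.522082)(305.0) + (0.852895)(-310.3) = -423.89 m.
1° of latitude spans πR/180 = 111195 m; at latitude φ, 1° of longitude spans that × cos φ = 57121.5 m, so Δλ = -423.89 / 57121.5 × 3600 = -26.715″.

Δλ = -26.7″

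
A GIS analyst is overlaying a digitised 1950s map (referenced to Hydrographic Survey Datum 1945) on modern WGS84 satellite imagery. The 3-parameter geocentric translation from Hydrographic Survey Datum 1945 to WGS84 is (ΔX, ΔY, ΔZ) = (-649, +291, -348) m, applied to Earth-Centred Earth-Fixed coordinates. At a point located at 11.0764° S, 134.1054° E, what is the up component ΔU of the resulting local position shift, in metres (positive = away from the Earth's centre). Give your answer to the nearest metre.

At φ = -11.0764°, λ = 134.1054°: sin φ = -0.192118, cos φ = 0.981372, sin λ = 0.718061, cos λ = -0.695980.
ΔU = cos φ cos λ·ΔX + cos φ sin λ·ΔY + sin φ·ΔZ = (0.981372)(-0.695980)(-649) + (0.981372)(0.718061)(291) + (-0.192118)(-348) = 715.20 m.

ΔU = 715 m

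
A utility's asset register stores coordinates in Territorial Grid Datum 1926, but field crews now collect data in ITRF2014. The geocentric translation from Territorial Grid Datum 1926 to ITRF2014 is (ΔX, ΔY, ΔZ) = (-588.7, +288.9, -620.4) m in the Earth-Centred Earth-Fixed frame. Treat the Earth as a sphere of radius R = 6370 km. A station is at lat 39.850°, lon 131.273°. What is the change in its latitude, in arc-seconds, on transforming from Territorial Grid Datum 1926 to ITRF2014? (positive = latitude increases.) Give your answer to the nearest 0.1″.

sin φ = 0.640780, cos φ = 0.767725, sin λ = 0.751575, cos λ = -0.659648.
North component: ΔN = −sin φ cos λ·ΔX − sin φ sin λ·ΔY + cos φ·ΔZ = −(0.640780)(-0.659648)(-588.7) − (0.640780)(0.751575)(288.9) + (0.767725)(-620.4) = -864.27 m.
1° of latitude spans πR/180 = 111177 m, so Δφ = -864.27 / 111177 × 3600 = -27.986″.

Δφ = -28.0″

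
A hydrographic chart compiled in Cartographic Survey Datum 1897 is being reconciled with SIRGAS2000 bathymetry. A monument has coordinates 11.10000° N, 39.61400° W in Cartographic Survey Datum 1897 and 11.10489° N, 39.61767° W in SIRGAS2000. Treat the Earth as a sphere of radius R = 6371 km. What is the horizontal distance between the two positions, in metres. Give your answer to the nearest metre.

675 m

Δφ = 11.10489° − 11.10000° = +0.00489°; Δλ = -39.61767° − -39.61400° = -0.00367°.
1° along a meridian = πR/180 = 111195 m.
ΔN = Δφ × 111195 = 543.7 m; ΔE = Δλ × 111195 × cos(11.10000°) = -0.00367 × 111195 × 0.981293 = -400.5 m.
Distance = √(ΔE² + ΔN²) = √((-400.5)² + 543.7²) = 675.3 m.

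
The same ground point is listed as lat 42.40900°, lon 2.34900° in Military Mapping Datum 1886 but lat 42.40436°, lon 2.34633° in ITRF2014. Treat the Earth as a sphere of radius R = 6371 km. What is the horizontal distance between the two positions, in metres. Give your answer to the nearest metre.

561 m

Δφ = 42.40436° − 42.40900° = -0.00464°; Δλ = 2.34633° − 2.34900° = -0.00267°.
1° along a meridian = πR/180 = 111195 m.
ΔN = Δφ × 111195 = -515.9 m; ΔE = Δλ × 111195 × cos(42.40900°) = -0.00267 × 111195 × 0.738349 = -219.2 m.
Distance = √(ΔE² + ΔN²) = √((-219.2)² + (-515.9)²) = 560.6 m.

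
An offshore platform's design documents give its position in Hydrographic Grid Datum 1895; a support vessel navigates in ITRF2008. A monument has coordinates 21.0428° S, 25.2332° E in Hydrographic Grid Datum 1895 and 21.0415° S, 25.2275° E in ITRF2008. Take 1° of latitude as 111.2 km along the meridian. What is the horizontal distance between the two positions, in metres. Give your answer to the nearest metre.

Δφ = -21.0415° − -21.0428° = +0.0013°; Δλ = 25.2275° − 25.2332° = -0.0057°.
ΔN = Δφ × 111200 = 144.6 m; ΔE = Δλ × 111200 × cos(-21.0428°) = -0.0057 × 111200 × 0.933312 = -591.6 m.
Distance = √(ΔE² + ΔN²) = √((-591.6)² + 144.6²) = 609.0 m.

609 m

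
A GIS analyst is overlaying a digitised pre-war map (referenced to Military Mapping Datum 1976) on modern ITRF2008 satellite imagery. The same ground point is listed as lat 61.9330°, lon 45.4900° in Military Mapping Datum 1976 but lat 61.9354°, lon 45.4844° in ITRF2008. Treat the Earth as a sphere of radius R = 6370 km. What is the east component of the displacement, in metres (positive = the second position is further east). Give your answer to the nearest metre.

Δφ = 61.9354° − 61.9330° = +0.0024°; Δλ = 45.4844° − 45.4900° = -0.0056°.
1° along a meridian = πR/180 = 111177 m.
ΔN = Δφ × 111177 = 266.8 m; ΔE = Δλ × 111177 × cos(61.9330°) = -0.0056 × 111177 × 0.470504 = -292.9 m.

ΔE = -293 m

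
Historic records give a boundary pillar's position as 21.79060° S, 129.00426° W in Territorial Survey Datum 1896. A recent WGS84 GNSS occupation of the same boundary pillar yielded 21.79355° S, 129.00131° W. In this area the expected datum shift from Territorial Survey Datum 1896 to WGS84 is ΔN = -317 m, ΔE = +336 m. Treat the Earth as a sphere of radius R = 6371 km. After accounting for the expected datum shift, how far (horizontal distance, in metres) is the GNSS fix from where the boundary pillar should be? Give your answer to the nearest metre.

Observed coordinate differences: Δφ = -0.00295°, Δλ = +0.00295°.
Converting to metres (1° lat = 111195 m, cos φ = 0.928547): observed ΔN = -328.0 m, observed ΔE = 304.6 m.
Subtracting the expected shift leaves a residual of -328.0 − (-317) = -11.0 m north and 304.6 − (336) = -31.4 m east.
Residual distance = √((-11.0)² + (-31.4)²) = 33.3 m.

33 m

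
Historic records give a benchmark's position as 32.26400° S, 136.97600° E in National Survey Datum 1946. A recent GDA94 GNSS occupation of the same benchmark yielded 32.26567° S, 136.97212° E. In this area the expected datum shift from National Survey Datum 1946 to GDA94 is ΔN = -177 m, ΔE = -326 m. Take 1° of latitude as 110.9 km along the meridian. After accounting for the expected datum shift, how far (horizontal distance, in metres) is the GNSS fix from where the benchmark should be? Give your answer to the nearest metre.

Observed coordinate differences: Δφ = -0.00167°, Δλ = -0.00388°.
Converting to metres (1° lat = 110900 m, cos φ = 0.845597): observed ΔN = -185.2 m, observed ΔE = -363.9 m.
Subtracting the expected shift leaves a residual of -185.2 − (-177) = -8.2 m north and -363.9 − (-326) = -37.9 m east.
Residual distance = √((-8.2)² + (-37.9)²) = 38.7 m.

39 m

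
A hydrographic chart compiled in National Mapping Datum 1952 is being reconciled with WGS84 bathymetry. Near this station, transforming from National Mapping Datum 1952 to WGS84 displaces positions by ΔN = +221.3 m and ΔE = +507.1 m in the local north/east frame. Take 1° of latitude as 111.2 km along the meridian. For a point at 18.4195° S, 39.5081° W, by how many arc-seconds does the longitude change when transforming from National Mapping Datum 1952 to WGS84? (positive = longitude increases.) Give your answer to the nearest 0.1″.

At latitude -18.4195°, cos φ = 0.948769.
1° of longitude at this latitude = 111.2 × cos φ = 105.50 km, so Δλ = 507.1 / 105503.1 = 0.0048065° = 17.303″.

Δλ = 17.3″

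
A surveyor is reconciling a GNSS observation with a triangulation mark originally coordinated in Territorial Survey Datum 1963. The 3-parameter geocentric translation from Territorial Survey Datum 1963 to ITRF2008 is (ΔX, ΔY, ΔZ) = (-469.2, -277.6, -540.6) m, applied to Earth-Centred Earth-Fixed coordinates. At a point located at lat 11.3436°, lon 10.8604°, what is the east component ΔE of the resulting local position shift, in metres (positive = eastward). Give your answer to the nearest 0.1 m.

ΔE = -184.2 m

At φ = 11.3436°, λ = 10.8604°: sin φ = 0.196692, cos φ = 0.980465, sin λ = 0.188417, cos λ = 0.982089.
ΔE = −sin λ·ΔX + cos λ·ΔY = −(0.188417)·(-469.2) + (0.982089)·(-277.6) = -184.22 m.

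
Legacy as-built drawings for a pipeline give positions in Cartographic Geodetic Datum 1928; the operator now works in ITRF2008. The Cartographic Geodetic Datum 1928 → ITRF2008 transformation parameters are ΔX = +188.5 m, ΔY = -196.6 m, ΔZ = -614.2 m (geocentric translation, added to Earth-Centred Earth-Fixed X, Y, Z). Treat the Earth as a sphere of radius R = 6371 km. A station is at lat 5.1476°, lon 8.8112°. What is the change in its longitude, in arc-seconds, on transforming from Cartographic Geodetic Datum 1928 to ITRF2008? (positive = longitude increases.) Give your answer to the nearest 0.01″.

sin φ = 0.089722, cos φ = 0.995967, sin λ = 0.153179, cos λ = 0.988198.
East component: ΔE = −sin λ·ΔX + cos λ·ΔY = −(0.153179)(188.5) + (0.988198)(-196.6) = -223.15 m.
1° of latitude spans πR/180 = 111195 m; at latitude φ, 1° of longitude spans that × cos φ = 110746.5 m, so Δλ = -223.15 / 110746.5 × 3600 = -7.254″.

Δλ = -7.25″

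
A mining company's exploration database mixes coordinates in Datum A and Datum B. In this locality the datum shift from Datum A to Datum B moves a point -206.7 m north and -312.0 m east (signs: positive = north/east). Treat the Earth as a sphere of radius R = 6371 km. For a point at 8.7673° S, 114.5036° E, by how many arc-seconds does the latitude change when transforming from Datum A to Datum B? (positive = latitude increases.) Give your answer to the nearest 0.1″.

Δφ = -6.7″

On a sphere of radius R, 1 rad of latitude = R, so Δφ = ΔN / R = -206.7 / 6371000 = -3.2444e-05 rad = -6.692″.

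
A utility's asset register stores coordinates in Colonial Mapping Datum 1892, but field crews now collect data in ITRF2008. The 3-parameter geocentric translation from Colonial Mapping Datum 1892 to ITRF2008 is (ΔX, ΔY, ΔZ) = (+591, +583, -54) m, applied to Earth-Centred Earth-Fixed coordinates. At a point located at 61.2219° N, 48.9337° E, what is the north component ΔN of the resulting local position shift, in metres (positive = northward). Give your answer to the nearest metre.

ΔN = -752 m

The local north axis is (−sin φ cos λ, −sin φ sin λ, cos φ), giving ΔN = -340.295 − 385.264 − 25.997 = -751.56 m.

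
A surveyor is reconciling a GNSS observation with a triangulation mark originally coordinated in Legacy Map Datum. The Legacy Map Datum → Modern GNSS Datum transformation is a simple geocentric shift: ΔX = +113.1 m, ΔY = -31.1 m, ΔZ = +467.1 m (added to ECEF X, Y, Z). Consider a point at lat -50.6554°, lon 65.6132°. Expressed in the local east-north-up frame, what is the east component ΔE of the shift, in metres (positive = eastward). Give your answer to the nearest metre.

ΔE = -116 m

At φ = -50.6554°, λ = 65.6132°: sin φ = -0.773347, cos φ = 0.633983, sin λ = 0.910779, cos λ = 0.412895.
ΔE = −sin λ·ΔX + cos λ·ΔY = −(0.910779)·(113.1) + (0.412895)·(-31.1) = -115.85 m.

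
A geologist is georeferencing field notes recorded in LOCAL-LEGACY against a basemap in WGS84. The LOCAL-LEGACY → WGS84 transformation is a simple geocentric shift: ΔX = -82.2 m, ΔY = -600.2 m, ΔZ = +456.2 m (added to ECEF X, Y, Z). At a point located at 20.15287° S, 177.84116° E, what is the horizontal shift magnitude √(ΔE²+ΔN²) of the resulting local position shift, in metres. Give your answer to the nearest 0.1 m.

The local east axis at (φ, λ) is (−sin λ, cos λ, 0), so ΔE = −sin(177.84116°)·(-82.2) + cos(177.84116°)·(-600.2) = 602.87 m.
The local north axis is (−sin φ cos λ, −sin φ sin λ, cos φ), giving ΔN = 28.300 − 7.790 + 428.270 = 448.78 m.
Horizontal magnitude = √(ΔE² + ΔN²) = √(602.87² + 448.78²) = 751.57 m.

751.6 m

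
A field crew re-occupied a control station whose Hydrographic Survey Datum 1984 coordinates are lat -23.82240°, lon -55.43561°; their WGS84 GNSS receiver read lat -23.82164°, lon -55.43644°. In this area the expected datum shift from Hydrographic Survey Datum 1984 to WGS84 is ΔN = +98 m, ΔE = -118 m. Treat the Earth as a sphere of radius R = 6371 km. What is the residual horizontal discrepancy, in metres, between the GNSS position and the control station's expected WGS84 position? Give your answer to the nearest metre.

36 m

Observed coordinate differences: Δφ = +0.00076°, Δλ = -0.00083°.
Converting to metres (1° lat = 111195 m, cos φ = 0.914802): observed ΔN = 84.5 m, observed ΔE = -84.4 m.
Subtracting the expected shift leaves a residual of 84.5 − (98) = -13.5 m north and -84.4 − (-118) = 33.6 m east.
Residual distance = √((-13.5)² + 33.6²) = 36.2 m.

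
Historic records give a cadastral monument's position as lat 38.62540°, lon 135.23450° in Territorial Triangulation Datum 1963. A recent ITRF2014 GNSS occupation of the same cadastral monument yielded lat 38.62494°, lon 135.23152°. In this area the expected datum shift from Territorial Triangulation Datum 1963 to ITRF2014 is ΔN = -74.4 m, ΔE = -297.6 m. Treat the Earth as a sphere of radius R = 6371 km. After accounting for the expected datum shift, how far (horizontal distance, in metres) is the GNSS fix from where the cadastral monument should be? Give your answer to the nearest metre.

Observed coordinate differences: Δφ = -0.00046°, Δλ = -0.00298°.
Converting to metres (1° lat = 111195 m, cos φ = 0.781244): observed ΔN = -51.1 m, observed ΔE = -258.9 m.
Subtracting the expected shift leaves a residual of -51.1 − (-74.4) = 23.3 m north and -258.9 − (-297.6) = 38.7 m east.
Residual distance = √(23.3² + 38.7²) = 45.2 m.

45 m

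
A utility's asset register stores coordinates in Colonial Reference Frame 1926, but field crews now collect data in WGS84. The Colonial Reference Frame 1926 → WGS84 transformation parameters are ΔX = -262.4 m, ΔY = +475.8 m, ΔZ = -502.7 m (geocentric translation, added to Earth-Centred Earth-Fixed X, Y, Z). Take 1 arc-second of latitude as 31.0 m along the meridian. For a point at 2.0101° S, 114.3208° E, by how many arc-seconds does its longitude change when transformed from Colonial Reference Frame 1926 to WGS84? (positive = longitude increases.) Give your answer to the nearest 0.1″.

Δλ = 1.4″

sin φ = -0.035076, cos φ = 0.999385, sin λ = 0.911254, cos λ = -0.411845.
East component: ΔE = −sin λ·ΔX + cos λ·ΔY = −(0.911254)(-262.4) + (-0.411845)(475.8) = 43.16 m.
1° of latitude spans 3600 × 31.00 = 111600 m; at latitude φ, 1° of longitude spans that × cos φ = 111531.3 m, so Δλ = 43.16 / 111531.3 × 3600 = 1.393″.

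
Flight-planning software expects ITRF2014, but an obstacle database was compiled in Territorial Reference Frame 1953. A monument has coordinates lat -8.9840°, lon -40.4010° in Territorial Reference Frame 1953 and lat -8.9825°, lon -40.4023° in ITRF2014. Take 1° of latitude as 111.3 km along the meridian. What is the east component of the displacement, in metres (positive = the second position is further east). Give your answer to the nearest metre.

ΔE = -143 m

Δφ = -8.9825° − -8.9840° = +0.0015°; Δλ = -40.4023° − -40.4010° = -0.0013°.
ΔN = Δφ × 111300 = 167.0 m; ΔE = Δλ × 111300 × cos(-8.9840°) = -0.0013 × 111300 × 0.987732 = -142.9 m.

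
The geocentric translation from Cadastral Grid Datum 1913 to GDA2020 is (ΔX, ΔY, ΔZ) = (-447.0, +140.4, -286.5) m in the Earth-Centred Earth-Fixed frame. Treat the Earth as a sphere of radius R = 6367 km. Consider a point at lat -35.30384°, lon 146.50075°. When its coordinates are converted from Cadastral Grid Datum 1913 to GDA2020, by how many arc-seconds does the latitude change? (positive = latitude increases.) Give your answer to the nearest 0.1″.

Δφ = 0.9″

sin φ = -0.577912, cos φ = 0.816099, sin λ = 0.551926, cos λ = -0.833893.
North component: ΔN = −sin φ cos λ·ΔX − sin φ sin λ·ΔY + cos φ·ΔZ = −(-0.577912)(-0.833893)(-447.0) − (-0.577912)(0.551926)(140.4) + (0.816099)(-286.5) = 26.39 m.
1° of latitude spans πR/180 = 111125 m, so Δφ = 26.39 / 111125 × 3600 = 0.855″.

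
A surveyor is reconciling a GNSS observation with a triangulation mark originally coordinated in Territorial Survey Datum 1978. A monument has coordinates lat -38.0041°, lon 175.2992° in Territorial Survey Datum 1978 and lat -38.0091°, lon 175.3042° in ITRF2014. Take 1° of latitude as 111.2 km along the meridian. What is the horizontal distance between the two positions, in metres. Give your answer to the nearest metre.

Δφ = -38.0091° − -38.0041° = -0.0050°; Δλ = 175.3042° − 175.2992° = +0.0050°.
ΔN = Δφ × 111200 = -556.0 m; ΔE = Δλ × 111200 × cos(-38.0041°) = +0.0050 × 111200 × 0.787967 = 438.1 m.
Distance = √(ΔE² + ΔN²) = √(438.1² + (-556.0)²) = 707.9 m.

708 m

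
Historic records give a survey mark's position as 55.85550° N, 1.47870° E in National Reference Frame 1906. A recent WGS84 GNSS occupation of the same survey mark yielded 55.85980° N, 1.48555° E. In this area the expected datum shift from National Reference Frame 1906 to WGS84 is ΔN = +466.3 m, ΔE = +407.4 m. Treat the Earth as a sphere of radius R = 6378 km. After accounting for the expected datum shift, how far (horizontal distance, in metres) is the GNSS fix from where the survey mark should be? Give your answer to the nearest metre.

24 m

Observed coordinate differences: Δφ = +0.00430°, Δλ = +0.00685°.
Converting to metres (1° lat = 111317 m, cos φ = 0.561282): observed ΔN = 478.7 m, observed ΔE = 428.0 m.
Subtracting the expected shift leaves a residual of 478.7 − (466.3) = 12.4 m north and 428.0 − (407.4) = 20.6 m east.
Residual distance = √(12.4² + 20.6²) = 24.0 m.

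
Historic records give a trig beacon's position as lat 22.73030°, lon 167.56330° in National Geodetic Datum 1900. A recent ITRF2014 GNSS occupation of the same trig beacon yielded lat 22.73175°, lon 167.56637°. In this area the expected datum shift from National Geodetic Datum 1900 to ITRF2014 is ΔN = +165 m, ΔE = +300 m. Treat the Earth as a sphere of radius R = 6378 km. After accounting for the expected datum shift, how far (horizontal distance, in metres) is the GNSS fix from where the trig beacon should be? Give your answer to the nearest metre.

Observed coordinate differences: Δφ = +0.00145°, Δλ = +0.00307°.
Converting to metres (1° lat = 111317 m, cos φ = 0.922334): observed ΔN = 161.4 m, observed ΔE = 315.2 m.
Subtracting the expected shift leaves a residual of 161.4 − (165) = -3.6 m north and 315.2 − (300) = 15.2 m east.
Residual distance = √((-3.6)² + 15.2²) = 15.6 m.

16 m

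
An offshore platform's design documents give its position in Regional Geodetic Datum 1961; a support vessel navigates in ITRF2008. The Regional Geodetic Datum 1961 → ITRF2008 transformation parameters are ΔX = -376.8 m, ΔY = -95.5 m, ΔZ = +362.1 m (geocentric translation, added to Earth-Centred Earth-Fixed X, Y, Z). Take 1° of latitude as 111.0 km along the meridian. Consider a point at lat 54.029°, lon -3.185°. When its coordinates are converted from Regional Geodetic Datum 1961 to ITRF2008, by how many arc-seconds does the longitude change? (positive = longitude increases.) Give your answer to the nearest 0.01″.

Δλ = -6.42″

sin φ = 0.809314, cos φ = 0.587376, sin λ = -0.055560, cos λ = 0.998455.
East component: ΔE = −sin λ·ΔX + cos λ·ΔY = −(-0.055560)(-376.8) + (0.998455)(-95.5) = -116.29 m.
1° of latitude spans 111000 m; at latitude φ, 1° of longitude spans that × cos φ = 65198.7 m, so Δλ = -116.29 / 65198.7 × 3600 = -6.421″.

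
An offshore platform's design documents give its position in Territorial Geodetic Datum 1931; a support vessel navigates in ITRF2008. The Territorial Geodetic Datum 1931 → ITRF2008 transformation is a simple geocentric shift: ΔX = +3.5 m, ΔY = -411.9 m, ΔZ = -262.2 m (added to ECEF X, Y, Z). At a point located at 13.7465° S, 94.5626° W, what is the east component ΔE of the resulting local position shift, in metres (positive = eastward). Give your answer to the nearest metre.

ΔE = 36 m

At φ = -13.7465°, λ = -94.5626°: sin φ = -0.237627, cos φ = 0.971357, sin λ = -0.996831, cos λ = -0.079548.
ΔE = −sin λ·ΔX + cos λ·ΔY = −(-0.996831)·(3.5) + (-0.079548)·(-411.9) = 36.25 m.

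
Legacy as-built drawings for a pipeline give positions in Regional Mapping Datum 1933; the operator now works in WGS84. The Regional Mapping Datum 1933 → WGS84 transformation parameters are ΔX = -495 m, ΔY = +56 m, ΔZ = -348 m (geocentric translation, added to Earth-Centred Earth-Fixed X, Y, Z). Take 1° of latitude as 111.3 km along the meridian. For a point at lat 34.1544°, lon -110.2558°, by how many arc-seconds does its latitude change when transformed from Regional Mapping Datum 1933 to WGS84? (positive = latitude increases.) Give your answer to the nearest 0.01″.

sin φ = 0.561425, cos φ = 0.827528, sin λ = -0.938156, cos λ = -0.346212.
North component: ΔN = −sin φ cos λ·ΔX − sin φ sin λ·ΔY + cos φ·ΔZ = −(0.561425)(-0.346212)(-495) − (0.561425)(-0.938156)(56) + (0.827528)(-348) = -354.70 m.
1° of latitude spans 111300 m, so Δφ = -354.70 / 111300 × 3600 = -11.473″.

Δφ = -11.47″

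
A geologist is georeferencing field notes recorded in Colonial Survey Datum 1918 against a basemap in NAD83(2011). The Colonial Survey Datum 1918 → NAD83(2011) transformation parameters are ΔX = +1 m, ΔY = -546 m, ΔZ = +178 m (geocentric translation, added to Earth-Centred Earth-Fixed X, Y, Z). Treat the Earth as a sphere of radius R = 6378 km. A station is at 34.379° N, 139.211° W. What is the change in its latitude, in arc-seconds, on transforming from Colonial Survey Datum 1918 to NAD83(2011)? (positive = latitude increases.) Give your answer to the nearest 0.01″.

Δφ = -1.75″

sin φ = 0.564665, cos φ = 0.825321, sin λ = -0.653275, cos λ = -0.757120.
North component: ΔN = −sin φ cos λ·ΔX − sin φ sin λ·ΔY + cos φ·ΔZ = −(0.564665)(-0.757120)(1) − (0.564665)(-0.653275)(-546) + (0.825321)(178) = -54.07 m.
1° of latitude spans πR/180 = 111317 m, so Δφ = -54.07 / 111317 × 3600 = -1.749″.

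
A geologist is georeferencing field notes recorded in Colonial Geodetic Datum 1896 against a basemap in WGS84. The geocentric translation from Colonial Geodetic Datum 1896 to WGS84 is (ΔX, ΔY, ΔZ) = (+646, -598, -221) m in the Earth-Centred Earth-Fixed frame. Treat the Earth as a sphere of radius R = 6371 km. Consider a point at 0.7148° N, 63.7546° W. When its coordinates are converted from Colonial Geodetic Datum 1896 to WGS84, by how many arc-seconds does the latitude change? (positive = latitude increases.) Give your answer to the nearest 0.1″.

sin φ = 0.012475, cos φ = 0.999922, sin λ = -0.896908, cos λ = 0.442217.
North component: ΔN = −sin φ cos λ·ΔX − sin φ sin λ·ΔY + cos φ·ΔZ = −(0.012475)(0.442217)(646) − (0.012475)(-0.896908)(-598) + (0.999922)(-221) = -231.24 m.
1° of latitude spans πR/180 = 111195 m, so Δφ = -231.24 / 111195 × 3600 = -7.486″.

Δφ = -7.5″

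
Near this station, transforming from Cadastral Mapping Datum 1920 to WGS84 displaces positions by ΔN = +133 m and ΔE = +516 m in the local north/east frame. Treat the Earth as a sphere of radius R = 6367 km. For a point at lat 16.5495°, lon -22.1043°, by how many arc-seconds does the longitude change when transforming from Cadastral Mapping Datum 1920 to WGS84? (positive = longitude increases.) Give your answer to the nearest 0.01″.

Δλ = 17.44″

At latitude 16.5495°, cos φ = 0.958574.
One radian of longitude at latitude φ spans R cos φ, so Δλ = ΔE / (R cos φ) = 516.0 / (6367000 × 0.958574) = 8.4545e-05 rad = 17.439″.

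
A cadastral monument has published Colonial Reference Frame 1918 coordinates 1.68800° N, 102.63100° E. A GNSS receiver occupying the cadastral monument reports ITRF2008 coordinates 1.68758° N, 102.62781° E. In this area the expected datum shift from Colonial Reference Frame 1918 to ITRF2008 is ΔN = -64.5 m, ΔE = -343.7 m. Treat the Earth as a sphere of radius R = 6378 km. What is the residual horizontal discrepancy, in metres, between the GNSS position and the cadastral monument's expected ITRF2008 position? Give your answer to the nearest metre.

Observed coordinate differences: Δφ = -0.00042°, Δλ = -0.00319°.
Converting to metres (1° lat = 111317 m, cos φ = 0.999566): observed ΔN = -46.8 m, observed ΔE = -354.9 m.
Subtracting the expected shift leaves a residual of -46.8 − (-64.5) = 17.7 m north and -354.9 − (-343.7) = -11.2 m east.
Residual distance = √(17.7² + (-11.2)²) = 21.0 m.

21 m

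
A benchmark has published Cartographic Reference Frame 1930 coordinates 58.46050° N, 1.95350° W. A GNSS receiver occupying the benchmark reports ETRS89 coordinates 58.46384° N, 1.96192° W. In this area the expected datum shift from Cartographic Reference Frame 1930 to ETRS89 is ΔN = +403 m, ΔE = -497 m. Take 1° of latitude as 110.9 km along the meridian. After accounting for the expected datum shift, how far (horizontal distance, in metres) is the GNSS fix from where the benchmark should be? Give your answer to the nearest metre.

Observed coordinate differences: Δφ = +0.00334°, Δλ = -0.00842°.
Converting to metres (1° lat = 110900 m, cos φ = 0.523086): observed ΔN = 370.4 m, observed ΔE = -488.4 m.
Subtracting the expected shift leaves a residual of 370.4 − (403) = -32.6 m north and -488.4 − (-497) = 8.6 m east.
Residual distance = √((-32.6)² + 8.6²) = 33.7 m.

34 m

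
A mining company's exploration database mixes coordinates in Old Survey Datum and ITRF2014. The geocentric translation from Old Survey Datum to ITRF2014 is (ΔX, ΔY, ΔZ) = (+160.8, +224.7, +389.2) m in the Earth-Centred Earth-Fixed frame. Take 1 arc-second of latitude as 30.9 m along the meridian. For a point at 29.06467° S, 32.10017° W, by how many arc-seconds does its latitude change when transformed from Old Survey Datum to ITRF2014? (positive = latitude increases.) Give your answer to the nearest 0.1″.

sin φ = -0.485796, cos φ = 0.874072, sin λ = -0.531401, cos λ = 0.847120.
North component: ΔN = −sin φ cos λ·ΔX − sin φ sin λ·ΔY + cos φ·ΔZ = −(-0.485796)(0.847120)(160.8) − (-0.485796)(-0.531401)(224.7) + (0.874072)(389.2) = 348.36 m.
1° of latitude spans 3600 × 30.90 = 111240 m, so Δφ = 348.36 / 111240 × 3600 = 11.274″.

Δφ = 11.3″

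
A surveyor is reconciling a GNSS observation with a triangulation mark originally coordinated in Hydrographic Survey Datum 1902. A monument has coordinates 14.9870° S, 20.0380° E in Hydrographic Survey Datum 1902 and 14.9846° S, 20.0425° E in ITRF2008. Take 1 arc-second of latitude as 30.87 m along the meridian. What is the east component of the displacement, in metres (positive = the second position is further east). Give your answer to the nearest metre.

ΔE = 483 m

Δφ = -14.9846° − -14.9870° = +0.0024°; Δλ = 20.0425° − 20.0380° = +0.0045°.
1° of latitude = 3600 × 30.87 = 111132 m.
ΔN = Δφ × 111132 = 266.7 m; ΔE = Δλ × 111132 × cos(-14.9870°) = +0.0045 × 111132 × 0.965985 = 483.1 m.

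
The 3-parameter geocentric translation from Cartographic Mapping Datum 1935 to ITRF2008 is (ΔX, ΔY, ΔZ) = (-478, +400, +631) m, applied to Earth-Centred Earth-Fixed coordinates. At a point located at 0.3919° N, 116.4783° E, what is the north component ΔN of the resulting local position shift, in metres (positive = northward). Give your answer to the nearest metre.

ΔN = 627 m

At φ = 0.3919°, λ = 116.4783°: sin φ = 0.006840, cos φ = 0.999977, sin λ = 0.895103, cos λ = -0.445859.
ΔN = −sin φ cos λ·ΔX − sin φ sin λ·ΔY + cos φ·ΔZ = −(0.006840)(-0.445859)(-478) − (0.006840)(0.895103)(400) + (0.999977)(631) = 627.08 m.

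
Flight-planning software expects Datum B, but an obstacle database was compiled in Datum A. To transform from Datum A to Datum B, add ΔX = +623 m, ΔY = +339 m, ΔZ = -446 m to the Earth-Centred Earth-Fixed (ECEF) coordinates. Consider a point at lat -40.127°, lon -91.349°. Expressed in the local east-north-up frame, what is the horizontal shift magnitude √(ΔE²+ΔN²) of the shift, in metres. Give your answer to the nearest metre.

The local east axis at (φ, λ) is (−sin λ, cos λ, 0), so ΔE = −sin(-91.349°)·623 + cos(-91.349°)·339 = 614.85 m.
The local north axis is (−sin φ cos λ, −sin φ sin λ, cos φ), giving ΔN = -9.453 − 218.420 − 341.020 = -568.89 m.
Horizontal magnitude = √(ΔE² + ΔN²) = √(614.85² + (-568.89)²) = 837.66 m.

838 m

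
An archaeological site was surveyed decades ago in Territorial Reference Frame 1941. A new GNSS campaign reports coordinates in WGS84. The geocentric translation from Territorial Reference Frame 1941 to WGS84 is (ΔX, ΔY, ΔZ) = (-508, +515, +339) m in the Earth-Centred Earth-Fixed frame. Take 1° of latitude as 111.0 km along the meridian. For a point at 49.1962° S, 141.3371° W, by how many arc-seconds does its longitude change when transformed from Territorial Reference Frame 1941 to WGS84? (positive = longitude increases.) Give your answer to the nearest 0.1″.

sin φ = -0.756952, cos φ = 0.653471, sin λ = -0.624737, cos λ = -0.780835.
East component: ΔE = −sin λ·ΔX + cos λ·ΔY = −(-0.624737)(-508) + (-0.780835)(515) = -719.50 m.
1° of latitude spans 111000 m; at latitude φ, 1° of longitude spans that × cos φ = 72535.3 m, so Δλ = -719.50 / 72535.3 × 3600 = -35.709″.

Δλ = -35.7″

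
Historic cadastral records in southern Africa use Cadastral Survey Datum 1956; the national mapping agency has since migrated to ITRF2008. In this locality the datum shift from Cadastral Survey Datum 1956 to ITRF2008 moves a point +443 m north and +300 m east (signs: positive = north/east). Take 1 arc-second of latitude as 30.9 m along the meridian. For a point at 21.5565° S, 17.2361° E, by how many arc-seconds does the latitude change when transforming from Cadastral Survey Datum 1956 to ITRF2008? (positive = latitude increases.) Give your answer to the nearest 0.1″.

1″ of latitude = 30.90 m, so Δφ = 443.0 / 30.90 = 14.337″.

Δφ = 14.3″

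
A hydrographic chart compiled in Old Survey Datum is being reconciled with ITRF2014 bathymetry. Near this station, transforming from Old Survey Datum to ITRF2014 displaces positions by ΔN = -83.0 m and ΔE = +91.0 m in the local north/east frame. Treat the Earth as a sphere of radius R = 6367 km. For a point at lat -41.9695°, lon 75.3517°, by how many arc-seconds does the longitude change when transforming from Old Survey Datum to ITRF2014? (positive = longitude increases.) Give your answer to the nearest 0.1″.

Δλ = 4.0″

At latitude -41.9695°, cos φ = 0.743501.
One radian of longitude at latitude φ spans R cos φ, so Δλ = ΔE / (R cos φ) = 91.0 / (6367000 × 0.743501) = 1.9223e-05 rad = 3.965″.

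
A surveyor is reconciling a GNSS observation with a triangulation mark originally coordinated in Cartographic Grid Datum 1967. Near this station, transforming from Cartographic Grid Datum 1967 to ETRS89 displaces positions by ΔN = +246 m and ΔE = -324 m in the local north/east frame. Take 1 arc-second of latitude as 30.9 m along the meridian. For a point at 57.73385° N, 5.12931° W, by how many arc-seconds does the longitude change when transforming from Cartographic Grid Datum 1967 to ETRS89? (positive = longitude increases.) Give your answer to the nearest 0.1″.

Δλ = -19.6″

At latitude 57.73385°, cos φ = 0.533853.
1″ of longitude at this latitude = 30.90 × cos φ = 16.4961 m, so Δλ = -324.0 / 16.4961 = -19.641″.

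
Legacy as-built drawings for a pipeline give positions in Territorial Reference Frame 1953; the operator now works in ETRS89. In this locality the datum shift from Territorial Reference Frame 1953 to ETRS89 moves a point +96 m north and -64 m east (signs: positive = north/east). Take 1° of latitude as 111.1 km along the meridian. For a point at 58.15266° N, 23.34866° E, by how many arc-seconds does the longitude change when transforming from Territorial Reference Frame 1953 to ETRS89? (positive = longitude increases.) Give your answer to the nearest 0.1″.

Δλ = -3.9″

At latitude 58.15266°, cos φ = 0.527658.
1° of longitude at this latitude = 111.1 × cos φ = 58.62 km, so Δλ = -64.0 / 58622.8 = -0.0010917° = -3.930″.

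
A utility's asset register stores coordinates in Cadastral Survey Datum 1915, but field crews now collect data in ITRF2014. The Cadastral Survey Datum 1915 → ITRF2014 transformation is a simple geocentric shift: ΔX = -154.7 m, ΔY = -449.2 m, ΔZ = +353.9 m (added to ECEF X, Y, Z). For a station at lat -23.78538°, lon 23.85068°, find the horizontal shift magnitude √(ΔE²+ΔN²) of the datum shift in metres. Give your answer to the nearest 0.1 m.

398.4 m

At φ = -23.78538°, λ = 23.85068°: sin φ = -0.403312, cos φ = 0.915063, sin λ = 0.404354, cos λ = 0.914602.
ΔE = −sin λ·ΔX + cos λ·ΔY = −(0.404354)·(-154.7) + (0.914602)·(-449.2) = -348.29 m.
ΔN = −sin φ cos λ·ΔX − sin φ sin λ·ΔY + cos φ·ΔZ = −(-0.403312)(0.914602)(-154.7) − (-0.403312)(0.404354)(-449.2) + (0.915063)(353.9) = 193.52 m.
Horizontal magnitude = √(ΔE² + ΔN²) = √((-348.29)² + 193.52²) = 398.44 m.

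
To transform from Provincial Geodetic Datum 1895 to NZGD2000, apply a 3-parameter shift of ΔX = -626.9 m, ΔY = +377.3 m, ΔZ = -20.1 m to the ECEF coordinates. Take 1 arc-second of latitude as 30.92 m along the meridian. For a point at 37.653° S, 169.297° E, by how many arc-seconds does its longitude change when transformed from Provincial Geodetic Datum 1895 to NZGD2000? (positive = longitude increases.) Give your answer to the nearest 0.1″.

sin φ = -0.610878, cos φ = 0.791725, sin λ = 0.185718, cos λ = -0.982603.
East component: ΔE = −sin λ·ΔX + cos λ·ΔY = −(0.185718)(-626.9) + (-0.982603)(377.3) = -254.31 m.
1° of latitude spans 3600 × 30.92 = 111312 m; at latitude φ, 1° of longitude spans that × cos φ = 88128.5 m, so Δλ = -254.31 / 88128.5 × 3600 = -10.388″.

Δλ = -10.4″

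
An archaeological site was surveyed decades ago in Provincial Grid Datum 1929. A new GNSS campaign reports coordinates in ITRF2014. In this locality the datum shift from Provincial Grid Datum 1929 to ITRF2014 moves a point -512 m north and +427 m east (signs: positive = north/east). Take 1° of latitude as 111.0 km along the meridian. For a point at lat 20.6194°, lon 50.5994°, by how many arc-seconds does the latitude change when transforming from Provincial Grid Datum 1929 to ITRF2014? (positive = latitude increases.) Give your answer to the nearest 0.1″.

1° of latitude = 111.0 km, so Δφ = -512.0 / 111000 = -0.0046126° = -16.605″.

Δφ = -16.6″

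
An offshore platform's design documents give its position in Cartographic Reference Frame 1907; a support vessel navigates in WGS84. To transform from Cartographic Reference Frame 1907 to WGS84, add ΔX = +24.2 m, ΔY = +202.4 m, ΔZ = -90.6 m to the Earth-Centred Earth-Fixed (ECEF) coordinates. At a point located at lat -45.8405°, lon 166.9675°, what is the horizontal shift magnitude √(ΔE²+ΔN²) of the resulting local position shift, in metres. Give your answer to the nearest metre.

At φ = -45.8405°, λ = 166.9675°: sin φ = -0.717403, cos φ = 0.696658, sin λ = 0.225504, cos λ = -0.974242.
ΔE = −sin λ·ΔX + cos λ·ΔY = −(0.225504)·(24.2) + (-0.974242)·(202.4) = -202.64 m.
ΔN = −sin φ cos λ·ΔX − sin φ sin λ·ΔY + cos φ·ΔZ = −(-0.717403)(-0.974242)(24.2) − (-0.717403)(0.225504)(202.4) + (0.696658)(-90.6) = -47.29 m.
Horizontal magnitude = √(ΔE² + ΔN²) = √((-202.64)² + (-47.29)²) = 208.09 m.

208 m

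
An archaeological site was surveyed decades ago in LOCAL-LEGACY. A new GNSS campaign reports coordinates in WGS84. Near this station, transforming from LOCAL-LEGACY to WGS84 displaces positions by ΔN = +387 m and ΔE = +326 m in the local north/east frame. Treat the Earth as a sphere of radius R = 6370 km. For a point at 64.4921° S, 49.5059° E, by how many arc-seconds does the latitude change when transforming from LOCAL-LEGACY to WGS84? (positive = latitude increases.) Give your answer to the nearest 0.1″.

On a sphere of radius R, 1 rad of latitude = R, so Δφ = ΔN / R = 387.0 / 6370000 = 6.0754e-05 rad = 12.531″.

Δφ = 12.5″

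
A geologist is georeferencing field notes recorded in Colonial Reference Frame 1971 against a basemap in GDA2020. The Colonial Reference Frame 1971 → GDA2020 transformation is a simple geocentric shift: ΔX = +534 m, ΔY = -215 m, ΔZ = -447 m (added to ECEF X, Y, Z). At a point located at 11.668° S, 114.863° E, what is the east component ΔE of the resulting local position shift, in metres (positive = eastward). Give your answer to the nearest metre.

ΔE = -394 m

At φ = -11.668°, λ = 114.863°: sin φ = -0.202240, cos φ = 0.979336, sin λ = 0.907316, cos λ = -0.420450.
ΔE = −sin λ·ΔX + cos λ·ΔY = −(0.907316)·(534) + (-0.420450)·(-215) = -394.11 m.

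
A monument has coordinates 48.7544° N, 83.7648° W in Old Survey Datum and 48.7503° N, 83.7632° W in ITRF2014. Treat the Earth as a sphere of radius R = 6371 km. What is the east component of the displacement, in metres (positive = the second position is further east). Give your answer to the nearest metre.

Δφ = 48.7503° − 48.7544° = -0.0041°; Δλ = -83.7632° − -83.7648° = +0.0016°.
1° along a meridian = πR/180 = 111195 m.
ΔN = Δφ × 111195 = -455.9 m; ΔE = Δλ × 111195 × cos(48.7544°) = +0.0016 × 111195 × 0.659288 = 117.3 m.

ΔE = 117 m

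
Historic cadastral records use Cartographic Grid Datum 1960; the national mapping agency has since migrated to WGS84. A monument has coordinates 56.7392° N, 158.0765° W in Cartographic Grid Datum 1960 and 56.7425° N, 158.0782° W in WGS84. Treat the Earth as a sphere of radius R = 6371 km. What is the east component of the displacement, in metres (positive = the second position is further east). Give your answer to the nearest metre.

ΔE = -104 m

Δφ = 56.7425° − 56.7392° = +0.0033°; Δλ = -158.0782° − -158.0765° = -0.0017°.
1° along a meridian = πR/180 = 111195 m.
ΔN = Δφ × 111195 = 366.9 m; ΔE = Δλ × 111195 × cos(56.7392°) = -0.0017 × 111195 × 0.548451 = -103.7 m.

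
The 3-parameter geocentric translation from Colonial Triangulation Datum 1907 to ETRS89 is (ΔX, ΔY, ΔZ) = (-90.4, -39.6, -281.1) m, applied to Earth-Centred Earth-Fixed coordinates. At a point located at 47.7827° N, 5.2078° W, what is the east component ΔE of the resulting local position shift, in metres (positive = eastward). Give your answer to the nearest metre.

ΔE = -48 m

The local east axis at (φ, λ) is (−sin λ, cos λ, 0), so ΔE = −sin(-5.2078°)·(-90.4) + cos(-5.2078°)·(-39.6) = -47.64 m.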